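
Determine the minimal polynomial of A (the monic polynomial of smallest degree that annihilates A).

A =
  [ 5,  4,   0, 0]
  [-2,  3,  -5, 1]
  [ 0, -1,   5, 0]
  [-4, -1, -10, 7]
x^3 - 15*x^2 + 75*x - 125

The characteristic polynomial is χ_A(x) = (x - 5)^4, so the eigenvalues are known. The minimal polynomial is
  m_A(x) = Π_λ (x − λ)^{k_λ}
where k_λ is the size of the *largest* Jordan block for λ (equivalently, the smallest k with (A − λI)^k v = 0 for every generalised eigenvector v of λ).

  λ = 5: largest Jordan block has size 3, contributing (x − 5)^3

So m_A(x) = (x - 5)^3 = x^3 - 15*x^2 + 75*x - 125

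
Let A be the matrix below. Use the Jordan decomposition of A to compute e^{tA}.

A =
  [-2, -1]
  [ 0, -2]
e^{tA} =
  [exp(-2*t), -t*exp(-2*t)]
  [0, exp(-2*t)]

Strategy: write A = P · J · P⁻¹ where J is a Jordan canonical form, so e^{tA} = P · e^{tJ} · P⁻¹, and e^{tJ} can be computed block-by-block.

A has Jordan form
J =
  [-2,  1]
  [ 0, -2]
(up to reordering of blocks).

Per-block formulas:
  For a 2×2 Jordan block J_2(-2): exp(t · J_2(-2)) = e^(-2t)·(I + t·N), where N is the 2×2 nilpotent shift.

After assembling e^{tJ} and conjugating by P, we get:

e^{tA} =
  [exp(-2*t), -t*exp(-2*t)]
  [0, exp(-2*t)]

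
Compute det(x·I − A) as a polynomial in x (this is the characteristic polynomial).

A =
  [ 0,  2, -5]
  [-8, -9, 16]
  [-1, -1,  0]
x^3 + 9*x^2 + 27*x + 27

Expanding det(x·I − A) (e.g. by cofactor expansion or by noting that A is similar to its Jordan form J, which has the same characteristic polynomial as A) gives
  χ_A(x) = x^3 + 9*x^2 + 27*x + 27
which factors as (x + 3)^3. The eigenvalues (with algebraic multiplicities) are λ = -3 with multiplicity 3.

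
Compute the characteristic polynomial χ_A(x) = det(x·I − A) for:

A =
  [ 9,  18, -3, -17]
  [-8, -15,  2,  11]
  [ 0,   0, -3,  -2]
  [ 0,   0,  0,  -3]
x^4 + 12*x^3 + 54*x^2 + 108*x + 81

Expanding det(x·I − A) (e.g. by cofactor expansion or by noting that A is similar to its Jordan form J, which has the same characteristic polynomial as A) gives
  χ_A(x) = x^4 + 12*x^3 + 54*x^2 + 108*x + 81
which factors as (x + 3)^4. The eigenvalues (with algebraic multiplicities) are λ = -3 with multiplicity 4.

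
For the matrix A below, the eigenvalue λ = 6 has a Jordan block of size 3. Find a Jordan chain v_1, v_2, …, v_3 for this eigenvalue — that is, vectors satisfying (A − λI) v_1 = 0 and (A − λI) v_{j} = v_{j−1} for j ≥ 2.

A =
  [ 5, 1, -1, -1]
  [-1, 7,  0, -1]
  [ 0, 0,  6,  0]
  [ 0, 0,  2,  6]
A Jordan chain for λ = 6 of length 3:
v_1 = (-1, -1, 0, 0)ᵀ
v_2 = (-1, 0, 0, 2)ᵀ
v_3 = (0, 0, 1, 0)ᵀ

Let N = A − (6)·I. We want v_3 with N^3 v_3 = 0 but N^2 v_3 ≠ 0; then v_{j-1} := N · v_j for j = 3, …, 2.

Pick v_3 = (0, 0, 1, 0)ᵀ.
Then v_2 = N · v_3 = (-1, 0, 0, 2)ᵀ.
Then v_1 = N · v_2 = (-1, -1, 0, 0)ᵀ.

Sanity check: (A − (6)·I) v_1 = (0, 0, 0, 0)ᵀ = 0. ✓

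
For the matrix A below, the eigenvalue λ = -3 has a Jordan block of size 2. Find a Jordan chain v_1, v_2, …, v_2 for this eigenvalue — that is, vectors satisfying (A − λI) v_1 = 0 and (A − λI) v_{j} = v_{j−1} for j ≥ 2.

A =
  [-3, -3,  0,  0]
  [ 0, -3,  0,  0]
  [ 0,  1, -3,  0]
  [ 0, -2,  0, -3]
A Jordan chain for λ = -3 of length 2:
v_1 = (-3, 0, 1, -2)ᵀ
v_2 = (0, 1, 0, 0)ᵀ

Let N = A − (-3)·I. We want v_2 with N^2 v_2 = 0 but N^1 v_2 ≠ 0; then v_{j-1} := N · v_j for j = 2, …, 2.

Pick v_2 = (0, 1, 0, 0)ᵀ.
Then v_1 = N · v_2 = (-3, 0, 1, -2)ᵀ.

Sanity check: (A − (-3)·I) v_1 = (0, 0, 0, 0)ᵀ = 0. ✓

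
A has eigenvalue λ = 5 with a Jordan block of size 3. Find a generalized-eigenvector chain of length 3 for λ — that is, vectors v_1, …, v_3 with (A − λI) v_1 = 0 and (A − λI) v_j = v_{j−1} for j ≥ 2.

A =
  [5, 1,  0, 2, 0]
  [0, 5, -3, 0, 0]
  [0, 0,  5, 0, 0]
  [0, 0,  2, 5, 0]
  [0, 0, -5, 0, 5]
A Jordan chain for λ = 5 of length 3:
v_1 = (1, 0, 0, 0, 0)ᵀ
v_2 = (0, -3, 0, 2, -5)ᵀ
v_3 = (0, 0, 1, 0, 0)ᵀ

Let N = A − (5)·I. We want v_3 with N^3 v_3 = 0 but N^2 v_3 ≠ 0; then v_{j-1} := N · v_j for j = 3, …, 2.

Pick v_3 = (0, 0, 1, 0, 0)ᵀ.
Then v_2 = N · v_3 = (0, -3, 0, 2, -5)ᵀ.
Then v_1 = N · v_2 = (1, 0, 0, 0, 0)ᵀ.

Sanity check: (A − (5)·I) v_1 = (0, 0, 0, 0, 0)ᵀ = 0. ✓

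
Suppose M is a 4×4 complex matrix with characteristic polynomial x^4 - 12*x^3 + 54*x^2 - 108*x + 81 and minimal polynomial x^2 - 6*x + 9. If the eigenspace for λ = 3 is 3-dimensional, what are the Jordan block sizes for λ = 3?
Block sizes for λ = 3: [2, 1, 1]

Step 1 — from the characteristic polynomial, algebraic multiplicity of λ = 3 is 4. From dim ker(M − (3)·I) = 3, there are exactly 3 Jordan blocks for λ = 3.
Step 2 — from the minimal polynomial, the factor (x − 3)^2 tells us the largest block for λ = 3 has size 2.
Step 3 — with total size 4, 3 blocks, and largest block 2, the block sizes (in nonincreasing order) are [2, 1, 1].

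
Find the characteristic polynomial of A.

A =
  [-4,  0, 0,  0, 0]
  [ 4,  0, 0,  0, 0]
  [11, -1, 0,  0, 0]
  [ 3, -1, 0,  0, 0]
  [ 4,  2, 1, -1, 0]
x^5 + 4*x^4

Expanding det(x·I − A) (e.g. by cofactor expansion or by noting that A is similar to its Jordan form J, which has the same characteristic polynomial as A) gives
  χ_A(x) = x^5 + 4*x^4
which factors as x^4*(x + 4). The eigenvalues (with algebraic multiplicities) are λ = -4 with multiplicity 1, λ = 0 with multiplicity 4.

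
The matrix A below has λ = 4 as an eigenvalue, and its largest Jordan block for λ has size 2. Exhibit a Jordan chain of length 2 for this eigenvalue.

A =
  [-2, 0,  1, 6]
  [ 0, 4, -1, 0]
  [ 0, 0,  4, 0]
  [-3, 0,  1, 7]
A Jordan chain for λ = 4 of length 2:
v_1 = (1, -1, 0, 1)ᵀ
v_2 = (0, 0, 1, 0)ᵀ

Let N = A − (4)·I. We want v_2 with N^2 v_2 = 0 but N^1 v_2 ≠ 0; then v_{j-1} := N · v_j for j = 2, …, 2.

Pick v_2 = (0, 0, 1, 0)ᵀ.
Then v_1 = N · v_2 = (1, -1, 0, 1)ᵀ.

Sanity check: (A − (4)·I) v_1 = (0, 0, 0, 0)ᵀ = 0. ✓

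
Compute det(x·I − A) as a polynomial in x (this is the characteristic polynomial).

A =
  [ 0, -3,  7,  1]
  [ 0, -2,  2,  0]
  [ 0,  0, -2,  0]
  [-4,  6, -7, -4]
x^4 + 8*x^3 + 24*x^2 + 32*x + 16

Expanding det(x·I − A) (e.g. by cofactor expansion or by noting that A is similar to its Jordan form J, which has the same characteristic polynomial as A) gives
  χ_A(x) = x^4 + 8*x^3 + 24*x^2 + 32*x + 16
which factors as (x + 2)^4. The eigenvalues (with algebraic multiplicities) are λ = -2 with multiplicity 4.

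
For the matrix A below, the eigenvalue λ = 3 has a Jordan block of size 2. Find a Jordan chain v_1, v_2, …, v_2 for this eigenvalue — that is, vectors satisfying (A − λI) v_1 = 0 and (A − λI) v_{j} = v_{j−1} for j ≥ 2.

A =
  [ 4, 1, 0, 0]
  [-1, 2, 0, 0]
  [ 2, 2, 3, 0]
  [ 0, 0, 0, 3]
A Jordan chain for λ = 3 of length 2:
v_1 = (1, -1, 2, 0)ᵀ
v_2 = (1, 0, 0, 0)ᵀ

Let N = A − (3)·I. We want v_2 with N^2 v_2 = 0 but N^1 v_2 ≠ 0; then v_{j-1} := N · v_j for j = 2, …, 2.

Pick v_2 = (1, 0, 0, 0)ᵀ.
Then v_1 = N · v_2 = (1, -1, 2, 0)ᵀ.

Sanity check: (A − (3)·I) v_1 = (0, 0, 0, 0)ᵀ = 0. ✓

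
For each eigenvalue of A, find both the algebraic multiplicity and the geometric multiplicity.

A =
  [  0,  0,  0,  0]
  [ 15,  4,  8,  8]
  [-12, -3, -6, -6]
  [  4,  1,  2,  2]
λ = 0: alg = 4, geom = 2

Step 1 — factor the characteristic polynomial to read off the algebraic multiplicities:
  χ_A(x) = x^4

Step 2 — compute geometric multiplicities via the rank-nullity identity g(λ) = n − rank(A − λI):
  rank(A − (0)·I) = 2, so dim ker(A − (0)·I) = n − 2 = 2

Summary:
  λ = 0: algebraic multiplicity = 4, geometric multiplicity = 2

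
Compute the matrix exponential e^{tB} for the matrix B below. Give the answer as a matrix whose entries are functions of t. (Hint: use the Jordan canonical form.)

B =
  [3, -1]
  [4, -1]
e^{tB} =
  [2*t*exp(t) + exp(t), -t*exp(t)]
  [4*t*exp(t), -2*t*exp(t) + exp(t)]

Strategy: write B = P · J · P⁻¹ where J is a Jordan canonical form, so e^{tB} = P · e^{tJ} · P⁻¹, and e^{tJ} can be computed block-by-block.

B has Jordan form
J =
  [1, 1]
  [0, 1]
(up to reordering of blocks).

Per-block formulas:
  For a 2×2 Jordan block J_2(1): exp(t · J_2(1)) = e^(1t)·(I + t·N), where N is the 2×2 nilpotent shift.

After assembling e^{tJ} and conjugating by P, we get:

e^{tB} =
  [2*t*exp(t) + exp(t), -t*exp(t)]
  [4*t*exp(t), -2*t*exp(t) + exp(t)]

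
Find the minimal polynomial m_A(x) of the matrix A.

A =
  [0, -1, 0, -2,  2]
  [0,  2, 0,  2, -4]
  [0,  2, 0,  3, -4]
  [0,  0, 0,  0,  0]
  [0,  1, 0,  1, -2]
x^2

The characteristic polynomial is χ_A(x) = x^5, so the eigenvalues are known. The minimal polynomial is
  m_A(x) = Π_λ (x − λ)^{k_λ}
where k_λ is the size of the *largest* Jordan block for λ (equivalently, the smallest k with (A − λI)^k v = 0 for every generalised eigenvector v of λ).

  λ = 0: largest Jordan block has size 2, contributing (x − 0)^2

So m_A(x) = x^2 = x^2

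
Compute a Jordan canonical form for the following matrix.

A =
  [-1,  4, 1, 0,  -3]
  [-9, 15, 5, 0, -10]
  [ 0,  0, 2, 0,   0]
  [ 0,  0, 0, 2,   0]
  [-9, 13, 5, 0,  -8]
J_3(2) ⊕ J_1(2) ⊕ J_1(2)

The characteristic polynomial is
  det(x·I − A) = x^5 - 10*x^4 + 40*x^3 - 80*x^2 + 80*x - 32 = (x - 2)^5

Eigenvalues and multiplicities (the geometric multiplicity of λ is n − rank(A − λI), which equals the number of Jordan blocks for λ):
  λ = 2: algebraic multiplicity = 5, geometric multiplicity = 3

Determining the block sizes for each eigenvalue:
  λ = 2: with am = 5 and gm = 3, the partition is not yet determined (e.g. several partitions of 5 into 3 parts exist). Let N = A − (2)·I. Computing rank(N^1) = 2, rank(N^2) = 1, rank(N^3) = 0; the number of blocks of size ≥ j is rank(N^{j−1}) − rank(N^j), giving [3, 1, 1]. So we have 1 block(s) of size 3, 2 block(s) of size 1 → block sizes [3, 1, 1]

Assembling the blocks gives a Jordan form
J =
  [2, 1, 0, 0, 0]
  [0, 2, 1, 0, 0]
  [0, 0, 2, 0, 0]
  [0, 0, 0, 2, 0]
  [0, 0, 0, 0, 2]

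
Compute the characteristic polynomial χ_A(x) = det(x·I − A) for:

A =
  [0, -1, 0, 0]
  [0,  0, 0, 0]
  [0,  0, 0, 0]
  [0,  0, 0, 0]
x^4

Expanding det(x·I − A) (e.g. by cofactor expansion or by noting that A is similar to its Jordan form J, which has the same characteristic polynomial as A) gives
  χ_A(x) = x^4
which factors as x^4. The eigenvalues (with algebraic multiplicities) are λ = 0 with multiplicity 4.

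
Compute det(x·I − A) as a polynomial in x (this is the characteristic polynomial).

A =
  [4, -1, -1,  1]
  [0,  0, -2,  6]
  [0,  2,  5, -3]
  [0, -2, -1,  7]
x^4 - 16*x^3 + 96*x^2 - 256*x + 256

Expanding det(x·I − A) (e.g. by cofactor expansion or by noting that A is similar to its Jordan form J, which has the same characteristic polynomial as A) gives
  χ_A(x) = x^4 - 16*x^3 + 96*x^2 - 256*x + 256
which factors as (x - 4)^4. The eigenvalues (with algebraic multiplicities) are λ = 4 with multiplicity 4.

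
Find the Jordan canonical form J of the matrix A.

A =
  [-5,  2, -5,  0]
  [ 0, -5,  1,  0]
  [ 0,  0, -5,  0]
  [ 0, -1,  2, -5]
J_3(-5) ⊕ J_1(-5)

The characteristic polynomial is
  det(x·I − A) = x^4 + 20*x^3 + 150*x^2 + 500*x + 625 = (x + 5)^4

Eigenvalues and multiplicities (the geometric multiplicity of λ is n − rank(A − λI), which equals the number of Jordan blocks for λ):
  λ = -5: algebraic multiplicity = 4, geometric multiplicity = 2

Determining the block sizes for each eigenvalue:
  λ = -5: with am = 4 and gm = 2, the partition is not yet determined (e.g. several partitions of 4 into 2 parts exist). Let N = A − (-5)·I. Computing rank(N^1) = 2, rank(N^2) = 1, rank(N^3) = 0; the number of blocks of size ≥ j is rank(N^{j−1}) − rank(N^j), giving [2, 1, 1]. So we have 1 block(s) of size 3, 1 block(s) of size 1 → block sizes [3, 1]

Assembling the blocks gives a Jordan form
J =
  [-5,  1,  0,  0]
  [ 0, -5,  1,  0]
  [ 0,  0, -5,  0]
  [ 0,  0,  0, -5]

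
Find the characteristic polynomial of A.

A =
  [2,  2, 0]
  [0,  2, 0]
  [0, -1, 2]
x^3 - 6*x^2 + 12*x - 8

Expanding det(x·I − A) (e.g. by cofactor expansion or by noting that A is similar to its Jordan form J, which has the same characteristic polynomial as A) gives
  χ_A(x) = x^3 - 6*x^2 + 12*x - 8
which factors as (x - 2)^3. The eigenvalues (with algebraic multiplicities) are λ = 2 with multiplicity 3.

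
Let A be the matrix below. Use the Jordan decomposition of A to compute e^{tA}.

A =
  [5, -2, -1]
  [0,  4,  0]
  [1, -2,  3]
e^{tA} =
  [t*exp(4*t) + exp(4*t), -2*t*exp(4*t), -t*exp(4*t)]
  [0, exp(4*t), 0]
  [t*exp(4*t), -2*t*exp(4*t), -t*exp(4*t) + exp(4*t)]

Strategy: write A = P · J · P⁻¹ where J is a Jordan canonical form, so e^{tA} = P · e^{tJ} · P⁻¹, and e^{tJ} can be computed block-by-block.

A has Jordan form
J =
  [4, 1, 0]
  [0, 4, 0]
  [0, 0, 4]
(up to reordering of blocks).

Per-block formulas:
  For a 2×2 Jordan block J_2(4): exp(t · J_2(4)) = e^(4t)·(I + t·N), where N is the 2×2 nilpotent shift.
  For a 1×1 block at λ = 4: exp(t · [4]) = [e^(4t)].

After assembling e^{tJ} and conjugating by P, we get:

e^{tA} =
  [t*exp(4*t) + exp(4*t), -2*t*exp(4*t), -t*exp(4*t)]
  [0, exp(4*t), 0]
  [t*exp(4*t), -2*t*exp(4*t), -t*exp(4*t) + exp(4*t)]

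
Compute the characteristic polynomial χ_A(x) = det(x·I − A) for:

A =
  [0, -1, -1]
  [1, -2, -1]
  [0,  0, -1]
x^3 + 3*x^2 + 3*x + 1

Expanding det(x·I − A) (e.g. by cofactor expansion or by noting that A is similar to its Jordan form J, which has the same characteristic polynomial as A) gives
  χ_A(x) = x^3 + 3*x^2 + 3*x + 1
which factors as (x + 1)^3. The eigenvalues (with algebraic multiplicities) are λ = -1 with multiplicity 3.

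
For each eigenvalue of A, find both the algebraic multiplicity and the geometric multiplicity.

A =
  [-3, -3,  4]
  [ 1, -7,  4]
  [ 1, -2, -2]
λ = -4: alg = 3, geom = 1

Step 1 — factor the characteristic polynomial to read off the algebraic multiplicities:
  χ_A(x) = (x + 4)^3

Step 2 — compute geometric multiplicities via the rank-nullity identity g(λ) = n − rank(A − λI):
  rank(A − (-4)·I) = 2, so dim ker(A − (-4)·I) = n − 2 = 1

Summary:
  λ = -4: algebraic multiplicity = 3, geometric multiplicity = 1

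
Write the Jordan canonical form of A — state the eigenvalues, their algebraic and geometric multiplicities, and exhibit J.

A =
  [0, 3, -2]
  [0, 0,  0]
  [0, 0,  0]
J_2(0) ⊕ J_1(0)

The characteristic polynomial is
  det(x·I − A) = x^3

Eigenvalues and multiplicities (the geometric multiplicity of λ is n − rank(A − λI), which equals the number of Jordan blocks for λ):
  λ = 0: algebraic multiplicity = 3, geometric multiplicity = 2

Determining the block sizes for each eigenvalue:
  λ = 0: 2 blocks summing to 3 forces exactly one block of size 2 and the rest size 1 → block sizes [2, 1]

Assembling the blocks gives a Jordan form
J =
  [0, 1, 0]
  [0, 0, 0]
  [0, 0, 0]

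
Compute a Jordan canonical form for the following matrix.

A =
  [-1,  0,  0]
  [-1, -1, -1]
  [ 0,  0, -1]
J_2(-1) ⊕ J_1(-1)

The characteristic polynomial is
  det(x·I − A) = x^3 + 3*x^2 + 3*x + 1 = (x + 1)^3

Eigenvalues and multiplicities (the geometric multiplicity of λ is n − rank(A − λI), which equals the number of Jordan blocks for λ):
  λ = -1: algebraic multiplicity = 3, geometric multiplicity = 2

Determining the block sizes for each eigenvalue:
  λ = -1: 2 blocks summing to 3 forces exactly one block of size 2 and the rest size 1 → block sizes [2, 1]

Assembling the blocks gives a Jordan form
J =
  [-1,  1,  0]
  [ 0, -1,  0]
  [ 0,  0, -1]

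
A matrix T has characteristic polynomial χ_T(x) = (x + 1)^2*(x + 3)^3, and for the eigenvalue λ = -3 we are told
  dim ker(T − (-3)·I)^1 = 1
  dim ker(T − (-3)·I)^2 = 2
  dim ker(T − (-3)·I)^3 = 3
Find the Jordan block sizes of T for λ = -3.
Block sizes for λ = -3: [3]

From the dimensions of kernels of powers, the number of Jordan blocks of size at least j is d_j − d_{j−1} where d_j = dim ker(N^j) (with d_0 = 0). Computing the differences gives [1, 1, 1].
The number of blocks of size exactly k is (#blocks of size ≥ k) − (#blocks of size ≥ k + 1), so the partition is: 1 block(s) of size 3.
In nonincreasing order the block sizes are [3].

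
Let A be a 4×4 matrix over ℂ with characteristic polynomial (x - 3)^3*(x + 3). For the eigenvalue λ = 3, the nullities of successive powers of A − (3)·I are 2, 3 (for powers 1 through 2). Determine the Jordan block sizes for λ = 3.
Block sizes for λ = 3: [2, 1]

From the dimensions of kernels of powers, the number of Jordan blocks of size at least j is d_j − d_{j−1} where d_j = dim ker(N^j) (with d_0 = 0). Computing the differences gives [2, 1].
The number of blocks of size exactly k is (#blocks of size ≥ k) − (#blocks of size ≥ k + 1), so the partition is: 1 block(s) of size 1, 1 block(s) of size 2.
In nonincreasing order the block sizes are [2, 1].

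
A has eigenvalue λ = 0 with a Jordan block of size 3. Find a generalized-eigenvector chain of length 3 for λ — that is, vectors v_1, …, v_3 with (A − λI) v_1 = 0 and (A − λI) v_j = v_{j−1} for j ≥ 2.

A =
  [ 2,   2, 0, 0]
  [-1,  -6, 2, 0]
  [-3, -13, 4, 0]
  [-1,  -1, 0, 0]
A Jordan chain for λ = 0 of length 3:
v_1 = (2, -2, -5, -1)ᵀ
v_2 = (2, -1, -3, -1)ᵀ
v_3 = (1, 0, 0, 0)ᵀ

Let N = A − (0)·I. We want v_3 with N^3 v_3 = 0 but N^2 v_3 ≠ 0; then v_{j-1} := N · v_j for j = 3, …, 2.

Pick v_3 = (1, 0, 0, 0)ᵀ.
Then v_2 = N · v_3 = (2, -1, -3, -1)ᵀ.
Then v_1 = N · v_2 = (2, -2, -5, -1)ᵀ.

Sanity check: (A − (0)·I) v_1 = (0, 0, 0, 0)ᵀ = 0. ✓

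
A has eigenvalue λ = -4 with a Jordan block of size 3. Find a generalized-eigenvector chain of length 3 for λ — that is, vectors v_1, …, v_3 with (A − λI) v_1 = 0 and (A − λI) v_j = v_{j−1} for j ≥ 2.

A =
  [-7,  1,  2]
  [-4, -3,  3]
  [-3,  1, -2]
A Jordan chain for λ = -4 of length 3:
v_1 = (-1, -1, -1)ᵀ
v_2 = (-3, -4, -3)ᵀ
v_3 = (1, 0, 0)ᵀ

Let N = A − (-4)·I. We want v_3 with N^3 v_3 = 0 but N^2 v_3 ≠ 0; then v_{j-1} := N · v_j for j = 3, …, 2.

Pick v_3 = (1, 0, 0)ᵀ.
Then v_2 = N · v_3 = (-3, -4, -3)ᵀ.
Then v_1 = N · v_2 = (-1, -1, -1)ᵀ.

Sanity check: (A − (-4)·I) v_1 = (0, 0, 0)ᵀ = 0. ✓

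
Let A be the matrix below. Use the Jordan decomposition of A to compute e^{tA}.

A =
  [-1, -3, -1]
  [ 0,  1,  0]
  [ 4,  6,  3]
e^{tA} =
  [-2*t*exp(t) + exp(t), -3*t*exp(t), -t*exp(t)]
  [0, exp(t), 0]
  [4*t*exp(t), 6*t*exp(t), 2*t*exp(t) + exp(t)]

Strategy: write A = P · J · P⁻¹ where J is a Jordan canonical form, so e^{tA} = P · e^{tJ} · P⁻¹, and e^{tJ} can be computed block-by-block.

A has Jordan form
J =
  [1, 1, 0]
  [0, 1, 0]
  [0, 0, 1]
(up to reordering of blocks).

Per-block formulas:
  For a 2×2 Jordan block J_2(1): exp(t · J_2(1)) = e^(1t)·(I + t·N), where N is the 2×2 nilpotent shift.
  For a 1×1 block at λ = 1: exp(t · [1]) = [e^(1t)].

After assembling e^{tJ} and conjugating by P, we get:

e^{tA} =
  [-2*t*exp(t) + exp(t), -3*t*exp(t), -t*exp(t)]
  [0, exp(t), 0]
  [4*t*exp(t), 6*t*exp(t), 2*t*exp(t) + exp(t)]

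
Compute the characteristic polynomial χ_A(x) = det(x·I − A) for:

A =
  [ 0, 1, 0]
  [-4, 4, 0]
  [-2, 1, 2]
x^3 - 6*x^2 + 12*x - 8

Expanding det(x·I − A) (e.g. by cofactor expansion or by noting that A is similar to its Jordan form J, which has the same characteristic polynomial as A) gives
  χ_A(x) = x^3 - 6*x^2 + 12*x - 8
which factors as (x - 2)^3. The eigenvalues (with algebraic multiplicities) are λ = 2 with multiplicity 3.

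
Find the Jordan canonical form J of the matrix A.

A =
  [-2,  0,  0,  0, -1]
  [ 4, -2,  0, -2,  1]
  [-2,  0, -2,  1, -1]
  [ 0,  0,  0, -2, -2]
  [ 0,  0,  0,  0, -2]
J_2(-2) ⊕ J_2(-2) ⊕ J_1(-2)

The characteristic polynomial is
  det(x·I − A) = x^5 + 10*x^4 + 40*x^3 + 80*x^2 + 80*x + 32 = (x + 2)^5

Eigenvalues and multiplicities (the geometric multiplicity of λ is n − rank(A − λI), which equals the number of Jordan blocks for λ):
  λ = -2: algebraic multiplicity = 5, geometric multiplicity = 3

Determining the block sizes for each eigenvalue:
  λ = -2: with am = 5 and gm = 3, the partition is not yet determined (e.g. several partitions of 5 into 3 parts exist). Let N = A − (-2)·I. Computing rank(N^1) = 2, rank(N^2) = 0; the number of blocks of size ≥ j is rank(N^{j−1}) − rank(N^j), giving [3, 2]. So we have 2 block(s) of size 2, 1 block(s) of size 1 → block sizes [2, 2, 1]

Assembling the blocks gives a Jordan form
J =
  [-2,  1,  0,  0,  0]
  [ 0, -2,  0,  0,  0]
  [ 0,  0, -2,  1,  0]
  [ 0,  0,  0, -2,  0]
  [ 0,  0,  0,  0, -2]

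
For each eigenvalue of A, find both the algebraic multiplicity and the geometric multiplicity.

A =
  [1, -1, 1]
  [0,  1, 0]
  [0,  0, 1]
λ = 1: alg = 3, geom = 2

Step 1 — factor the characteristic polynomial to read off the algebraic multiplicities:
  χ_A(x) = (x - 1)^3

Step 2 — compute geometric multiplicities via the rank-nullity identity g(λ) = n − rank(A − λI):
  rank(A − (1)·I) = 1, so dim ker(A − (1)·I) = n − 1 = 2

Summary:
  λ = 1: algebraic multiplicity = 3, geometric multiplicity = 2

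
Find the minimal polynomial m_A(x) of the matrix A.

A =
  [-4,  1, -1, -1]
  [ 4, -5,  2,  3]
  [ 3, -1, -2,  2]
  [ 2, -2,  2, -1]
x^2 + 6*x + 9

The characteristic polynomial is χ_A(x) = (x + 3)^4, so the eigenvalues are known. The minimal polynomial is
  m_A(x) = Π_λ (x − λ)^{k_λ}
where k_λ is the size of the *largest* Jordan block for λ (equivalently, the smallest k with (A − λI)^k v = 0 for every generalised eigenvector v of λ).

  λ = -3: largest Jordan block has size 2, contributing (x + 3)^2

So m_A(x) = (x + 3)^2 = x^2 + 6*x + 9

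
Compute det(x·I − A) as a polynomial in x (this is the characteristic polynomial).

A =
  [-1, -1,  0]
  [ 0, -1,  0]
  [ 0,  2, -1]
x^3 + 3*x^2 + 3*x + 1

Expanding det(x·I − A) (e.g. by cofactor expansion or by noting that A is similar to its Jordan form J, which has the same characteristic polynomial as A) gives
  χ_A(x) = x^3 + 3*x^2 + 3*x + 1
which factors as (x + 1)^3. The eigenvalues (with algebraic multiplicities) are λ = -1 with multiplicity 3.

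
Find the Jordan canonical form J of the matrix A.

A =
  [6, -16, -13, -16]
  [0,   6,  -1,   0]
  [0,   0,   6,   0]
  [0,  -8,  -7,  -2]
J_1(-2) ⊕ J_2(6) ⊕ J_1(6)

The characteristic polynomial is
  det(x·I − A) = x^4 - 16*x^3 + 72*x^2 - 432 = (x - 6)^3*(x + 2)

Eigenvalues and multiplicities (the geometric multiplicity of λ is n − rank(A − λI), which equals the number of Jordan blocks for λ):
  λ = -2: algebraic multiplicity = 1, geometric multiplicity = 1
  λ = 6: algebraic multiplicity = 3, geometric multiplicity = 2

Determining the block sizes for each eigenvalue:
  λ = -2: one block (gm = 1), so the single block has size am = 1 → block sizes [1]
  λ = 6: 2 blocks summing to 3 forces exactly one block of size 2 and the rest size 1 → block sizes [2, 1]

Assembling the blocks gives a Jordan form
J =
  [-2, 0, 0, 0]
  [ 0, 6, 1, 0]
  [ 0, 0, 6, 0]
  [ 0, 0, 0, 6]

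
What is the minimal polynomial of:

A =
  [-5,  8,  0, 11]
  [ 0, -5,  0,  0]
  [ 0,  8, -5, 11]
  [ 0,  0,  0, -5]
x^2 + 10*x + 25

The characteristic polynomial is χ_A(x) = (x + 5)^4, so the eigenvalues are known. The minimal polynomial is
  m_A(x) = Π_λ (x − λ)^{k_λ}
where k_λ is the size of the *largest* Jordan block for λ (equivalently, the smallest k with (A − λI)^k v = 0 for every generalised eigenvector v of λ).

  λ = -5: largest Jordan block has size 2, contributing (x + 5)^2

So m_A(x) = (x + 5)^2 = x^2 + 10*x + 25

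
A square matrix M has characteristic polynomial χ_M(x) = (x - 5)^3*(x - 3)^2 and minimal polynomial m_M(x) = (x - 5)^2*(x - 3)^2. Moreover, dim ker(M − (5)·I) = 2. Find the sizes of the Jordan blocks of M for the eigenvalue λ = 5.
Block sizes for λ = 5: [2, 1]

Step 1 — from the characteristic polynomial, algebraic multiplicity of λ = 5 is 3. From dim ker(M − (5)·I) = 2, there are exactly 2 Jordan blocks for λ = 5.
Step 2 — from the minimal polynomial, the factor (x − 5)^2 tells us the largest block for λ = 5 has size 2.
Step 3 — with total size 3, 2 blocks, and largest block 2, the block sizes (in nonincreasing order) are [2, 1].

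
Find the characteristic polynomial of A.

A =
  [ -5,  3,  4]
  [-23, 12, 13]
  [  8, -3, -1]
x^3 - 6*x^2 + 9*x

Expanding det(x·I − A) (e.g. by cofactor expansion or by noting that A is similar to its Jordan form J, which has the same characteristic polynomial as A) gives
  χ_A(x) = x^3 - 6*x^2 + 9*x
which factors as x*(x - 3)^2. The eigenvalues (with algebraic multiplicities) are λ = 0 with multiplicity 1, λ = 3 with multiplicity 2.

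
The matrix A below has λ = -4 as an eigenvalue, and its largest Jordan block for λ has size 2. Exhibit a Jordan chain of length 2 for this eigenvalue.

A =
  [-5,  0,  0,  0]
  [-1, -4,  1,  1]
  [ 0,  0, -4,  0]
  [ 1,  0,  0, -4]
A Jordan chain for λ = -4 of length 2:
v_1 = (0, 1, 0, 0)ᵀ
v_2 = (0, 0, 1, 0)ᵀ

Let N = A − (-4)·I. We want v_2 with N^2 v_2 = 0 but N^1 v_2 ≠ 0; then v_{j-1} := N · v_j for j = 2, …, 2.

Pick v_2 = (0, 0, 1, 0)ᵀ.
Then v_1 = N · v_2 = (0, 1, 0, 0)ᵀ.

Sanity check: (A − (-4)·I) v_1 = (0, 0, 0, 0)ᵀ = 0. ✓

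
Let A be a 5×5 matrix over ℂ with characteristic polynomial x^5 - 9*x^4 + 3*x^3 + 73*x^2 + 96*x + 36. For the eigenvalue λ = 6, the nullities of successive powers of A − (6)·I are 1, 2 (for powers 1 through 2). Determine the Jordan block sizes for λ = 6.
Block sizes for λ = 6: [2]

From the dimensions of kernels of powers, the number of Jordan blocks of size at least j is d_j − d_{j−1} where d_j = dim ker(N^j) (with d_0 = 0). Computing the differences gives [1, 1].
The number of blocks of size exactly k is (#blocks of size ≥ k) − (#blocks of size ≥ k + 1), so the partition is: 1 block(s) of size 2.
In nonincreasing order the block sizes are [2].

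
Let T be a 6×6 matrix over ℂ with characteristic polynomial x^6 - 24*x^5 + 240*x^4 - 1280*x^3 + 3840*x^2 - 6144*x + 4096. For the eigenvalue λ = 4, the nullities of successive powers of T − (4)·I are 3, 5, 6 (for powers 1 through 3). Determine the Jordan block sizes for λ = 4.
Block sizes for λ = 4: [3, 2, 1]

From the dimensions of kernels of powers, the number of Jordan blocks of size at least j is d_j − d_{j−1} where d_j = dim ker(N^j) (with d_0 = 0). Computing the differences gives [3, 2, 1].
The number of blocks of size exactly k is (#blocks of size ≥ k) − (#blocks of size ≥ k + 1), so the partition is: 1 block(s) of size 1, 1 block(s) of size 2, 1 block(s) of size 3.
In nonincreasing order the block sizes are [3, 2, 1].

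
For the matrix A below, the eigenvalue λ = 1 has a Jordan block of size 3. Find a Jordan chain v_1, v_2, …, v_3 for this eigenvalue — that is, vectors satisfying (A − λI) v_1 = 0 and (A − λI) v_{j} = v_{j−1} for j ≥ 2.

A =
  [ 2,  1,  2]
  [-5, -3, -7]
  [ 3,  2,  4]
A Jordan chain for λ = 1 of length 3:
v_1 = (2, -6, 2)ᵀ
v_2 = (1, -5, 3)ᵀ
v_3 = (1, 0, 0)ᵀ

Let N = A − (1)·I. We want v_3 with N^3 v_3 = 0 but N^2 v_3 ≠ 0; then v_{j-1} := N · v_j for j = 3, …, 2.

Pick v_3 = (1, 0, 0)ᵀ.
Then v_2 = N · v_3 = (1, -5, 3)ᵀ.
Then v_1 = N · v_2 = (2, -6, 2)ᵀ.

Sanity check: (A − (1)·I) v_1 = (0, 0, 0)ᵀ = 0. ✓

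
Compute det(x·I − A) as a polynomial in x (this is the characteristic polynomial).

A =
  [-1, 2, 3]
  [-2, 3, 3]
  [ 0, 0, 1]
x^3 - 3*x^2 + 3*x - 1

Expanding det(x·I − A) (e.g. by cofactor expansion or by noting that A is similar to its Jordan form J, which has the same characteristic polynomial as A) gives
  χ_A(x) = x^3 - 3*x^2 + 3*x - 1
which factors as (x - 1)^3. The eigenvalues (with algebraic multiplicities) are λ = 1 with multiplicity 3.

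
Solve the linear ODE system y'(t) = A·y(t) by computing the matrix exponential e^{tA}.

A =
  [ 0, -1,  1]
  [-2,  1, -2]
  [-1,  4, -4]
e^{tA} =
  [t^2*exp(-t) + t*exp(-t) + exp(-t), t^2*exp(-t)/2 - t*exp(-t), t*exp(-t)]
  [-2*t^2*exp(-t) - 2*t*exp(-t), -t^2*exp(-t) + 2*t*exp(-t) + exp(-t), -2*t*exp(-t)]
  [-3*t^2*exp(-t) - t*exp(-t), -3*t^2*exp(-t)/2 + 4*t*exp(-t), -3*t*exp(-t) + exp(-t)]

Strategy: write A = P · J · P⁻¹ where J is a Jordan canonical form, so e^{tA} = P · e^{tJ} · P⁻¹, and e^{tJ} can be computed block-by-block.

A has Jordan form
J =
  [-1,  1,  0]
  [ 0, -1,  1]
  [ 0,  0, -1]
(up to reordering of blocks).

Per-block formulas:
  For a 3×3 Jordan block J_3(-1): exp(t · J_3(-1)) = e^(-1t)·(I + t·N + (t^2/2)·N^2), where N is the 3×3 nilpotent shift.

After assembling e^{tJ} and conjugating by P, we get:

e^{tA} =
  [t^2*exp(-t) + t*exp(-t) + exp(-t), t^2*exp(-t)/2 - t*exp(-t), t*exp(-t)]
  [-2*t^2*exp(-t) - 2*t*exp(-t), -t^2*exp(-t) + 2*t*exp(-t) + exp(-t), -2*t*exp(-t)]
  [-3*t^2*exp(-t) - t*exp(-t), -3*t^2*exp(-t)/2 + 4*t*exp(-t), -3*t*exp(-t) + exp(-t)]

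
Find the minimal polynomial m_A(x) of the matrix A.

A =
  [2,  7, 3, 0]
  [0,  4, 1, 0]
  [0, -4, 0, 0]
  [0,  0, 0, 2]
x^3 - 6*x^2 + 12*x - 8

The characteristic polynomial is χ_A(x) = (x - 2)^4, so the eigenvalues are known. The minimal polynomial is
  m_A(x) = Π_λ (x − λ)^{k_λ}
where k_λ is the size of the *largest* Jordan block for λ (equivalently, the smallest k with (A − λI)^k v = 0 for every generalised eigenvector v of λ).

  λ = 2: largest Jordan block has size 3, contributing (x − 2)^3

So m_A(x) = (x - 2)^3 = x^3 - 6*x^2 + 12*x - 8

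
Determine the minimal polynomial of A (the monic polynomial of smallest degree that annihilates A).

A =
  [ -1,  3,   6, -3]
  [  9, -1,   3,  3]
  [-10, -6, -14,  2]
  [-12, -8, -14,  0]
x^3 + 12*x^2 + 48*x + 64

The characteristic polynomial is χ_A(x) = (x + 4)^4, so the eigenvalues are known. The minimal polynomial is
  m_A(x) = Π_λ (x − λ)^{k_λ}
where k_λ is the size of the *largest* Jordan block for λ (equivalently, the smallest k with (A − λI)^k v = 0 for every generalised eigenvector v of λ).

  λ = -4: largest Jordan block has size 3, contributing (x + 4)^3

So m_A(x) = (x + 4)^3 = x^3 + 12*x^2 + 48*x + 64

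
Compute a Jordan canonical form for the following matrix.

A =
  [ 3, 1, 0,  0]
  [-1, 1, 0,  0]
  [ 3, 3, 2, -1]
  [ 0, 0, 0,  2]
J_2(2) ⊕ J_2(2)

The characteristic polynomial is
  det(x·I − A) = x^4 - 8*x^3 + 24*x^2 - 32*x + 16 = (x - 2)^4

Eigenvalues and multiplicities (the geometric multiplicity of λ is n − rank(A − λI), which equals the number of Jordan blocks for λ):
  λ = 2: algebraic multiplicity = 4, geometric multiplicity = 2

Determining the block sizes for each eigenvalue:
  λ = 2: with am = 4 and gm = 2, the partition is not yet determined (e.g. several partitions of 4 into 2 parts exist). Let N = A − (2)·I. Computing rank(N^1) = 2, rank(N^2) = 0; the number of blocks of size ≥ j is rank(N^{j−1}) − rank(N^j), giving [2, 2]. So we have 2 block(s) of size 2 → block sizes [2, 2]

Assembling the blocks gives a Jordan form
J =
  [2, 1, 0, 0]
  [0, 2, 0, 0]
  [0, 0, 2, 1]
  [0, 0, 0, 2]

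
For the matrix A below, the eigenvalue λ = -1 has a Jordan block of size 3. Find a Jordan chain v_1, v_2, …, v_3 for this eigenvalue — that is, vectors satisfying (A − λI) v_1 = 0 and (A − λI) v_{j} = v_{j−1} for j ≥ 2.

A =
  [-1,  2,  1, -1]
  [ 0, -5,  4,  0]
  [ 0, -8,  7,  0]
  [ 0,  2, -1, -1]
A Jordan chain for λ = -1 of length 3:
v_1 = (-1, 0, 0, 0)ᵀ
v_2 = (3, 0, 0, 1)ᵀ
v_3 = (0, 1, 1, 0)ᵀ

Let N = A − (-1)·I. We want v_3 with N^3 v_3 = 0 but N^2 v_3 ≠ 0; then v_{j-1} := N · v_j for j = 3, …, 2.

Pick v_3 = (0, 1, 1, 0)ᵀ.
Then v_2 = N · v_3 = (3, 0, 0, 1)ᵀ.
Then v_1 = N · v_2 = (-1, 0, 0, 0)ᵀ.

Sanity check: (A − (-1)·I) v_1 = (0, 0, 0, 0)ᵀ = 0. ✓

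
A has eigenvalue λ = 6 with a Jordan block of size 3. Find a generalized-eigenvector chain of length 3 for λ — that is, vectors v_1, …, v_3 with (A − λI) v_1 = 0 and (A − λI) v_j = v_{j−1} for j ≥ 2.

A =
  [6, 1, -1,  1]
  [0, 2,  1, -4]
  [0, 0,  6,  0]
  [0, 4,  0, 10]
A Jordan chain for λ = 6 of length 3:
v_1 = (1, -4, 0, 4)ᵀ
v_2 = (-1, 1, 0, 0)ᵀ
v_3 = (0, 0, 1, 0)ᵀ

Let N = A − (6)·I. We want v_3 with N^3 v_3 = 0 but N^2 v_3 ≠ 0; then v_{j-1} := N · v_j for j = 3, …, 2.

Pick v_3 = (0, 0, 1, 0)ᵀ.
Then v_2 = N · v_3 = (-1, 1, 0, 0)ᵀ.
Then v_1 = N · v_2 = (1, -4, 0, 4)ᵀ.

Sanity check: (A − (6)·I) v_1 = (0, 0, 0, 0)ᵀ = 0. ✓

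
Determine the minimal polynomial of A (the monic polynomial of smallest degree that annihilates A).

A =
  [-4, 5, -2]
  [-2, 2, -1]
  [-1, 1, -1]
x^3 + 3*x^2 + 3*x + 1

The characteristic polynomial is χ_A(x) = (x + 1)^3, so the eigenvalues are known. The minimal polynomial is
  m_A(x) = Π_λ (x − λ)^{k_λ}
where k_λ is the size of the *largest* Jordan block for λ (equivalently, the smallest k with (A − λI)^k v = 0 for every generalised eigenvector v of λ).

  λ = -1: largest Jordan block has size 3, contributing (x + 1)^3

So m_A(x) = (x + 1)^3 = x^3 + 3*x^2 + 3*x + 1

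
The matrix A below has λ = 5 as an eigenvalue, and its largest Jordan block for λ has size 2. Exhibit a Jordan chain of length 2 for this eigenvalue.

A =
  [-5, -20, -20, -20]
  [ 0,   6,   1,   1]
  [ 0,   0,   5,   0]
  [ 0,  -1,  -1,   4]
A Jordan chain for λ = 5 of length 2:
v_1 = (0, -1, 0, 1)ᵀ
v_2 = (2, -1, 0, 0)ᵀ

Let N = A − (5)·I. We want v_2 with N^2 v_2 = 0 but N^1 v_2 ≠ 0; then v_{j-1} := N · v_j for j = 2, …, 2.

Pick v_2 = (2, -1, 0, 0)ᵀ.
Then v_1 = N · v_2 = (0, -1, 0, 1)ᵀ.

Sanity check: (A − (5)·I) v_1 = (0, 0, 0, 0)ᵀ = 0. ✓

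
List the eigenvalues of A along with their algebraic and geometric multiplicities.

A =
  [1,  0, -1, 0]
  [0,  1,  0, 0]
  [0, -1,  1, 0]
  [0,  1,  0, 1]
λ = 1: alg = 4, geom = 2

Step 1 — factor the characteristic polynomial to read off the algebraic multiplicities:
  χ_A(x) = (x - 1)^4

Step 2 — compute geometric multiplicities via the rank-nullity identity g(λ) = n − rank(A − λI):
  rank(A − (1)·I) = 2, so dim ker(A − (1)·I) = n − 2 = 2

Summary:
  λ = 1: algebraic multiplicity = 4, geometric multiplicity = 2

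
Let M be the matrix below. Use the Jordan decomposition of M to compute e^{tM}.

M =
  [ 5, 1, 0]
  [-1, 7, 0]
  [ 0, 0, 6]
e^{tM} =
  [-t*exp(6*t) + exp(6*t), t*exp(6*t), 0]
  [-t*exp(6*t), t*exp(6*t) + exp(6*t), 0]
  [0, 0, exp(6*t)]

Strategy: write M = P · J · P⁻¹ where J is a Jordan canonical form, so e^{tM} = P · e^{tJ} · P⁻¹, and e^{tJ} can be computed block-by-block.

M has Jordan form
J =
  [6, 1, 0]
  [0, 6, 0]
  [0, 0, 6]
(up to reordering of blocks).

Per-block formulas:
  For a 1×1 block at λ = 6: exp(t · [6]) = [e^(6t)].
  For a 2×2 Jordan block J_2(6): exp(t · J_2(6)) = e^(6t)·(I + t·N), where N is the 2×2 nilpotent shift.

After assembling e^{tJ} and conjugating by P, we get:

e^{tM} =
  [-t*exp(6*t) + exp(6*t), t*exp(6*t), 0]
  [-t*exp(6*t), t*exp(6*t) + exp(6*t), 0]
  [0, 0, exp(6*t)]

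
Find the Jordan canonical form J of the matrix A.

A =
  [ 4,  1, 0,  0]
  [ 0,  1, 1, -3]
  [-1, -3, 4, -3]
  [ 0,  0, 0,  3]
J_3(3) ⊕ J_1(3)

The characteristic polynomial is
  det(x·I − A) = x^4 - 12*x^3 + 54*x^2 - 108*x + 81 = (x - 3)^4

Eigenvalues and multiplicities (the geometric multiplicity of λ is n − rank(A − λI), which equals the number of Jordan blocks for λ):
  λ = 3: algebraic multiplicity = 4, geometric multiplicity = 2

Determining the block sizes for each eigenvalue:
  λ = 3: with am = 4 and gm = 2, the partition is not yet determined (e.g. several partitions of 4 into 2 parts exist). Let N = A − (3)·I. Computing rank(N^1) = 2, rank(N^2) = 1, rank(N^3) = 0; the number of blocks of size ≥ j is rank(N^{j−1}) − rank(N^j), giving [2, 1, 1]. So we have 1 block(s) of size 3, 1 block(s) of size 1 → block sizes [3, 1]

Assembling the blocks gives a Jordan form
J =
  [3, 1, 0, 0]
  [0, 3, 1, 0]
  [0, 0, 3, 0]
  [0, 0, 0, 3]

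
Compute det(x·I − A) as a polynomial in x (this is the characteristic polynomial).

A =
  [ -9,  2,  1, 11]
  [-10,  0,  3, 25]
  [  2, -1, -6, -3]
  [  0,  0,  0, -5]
x^4 + 20*x^3 + 150*x^2 + 500*x + 625

Expanding det(x·I − A) (e.g. by cofactor expansion or by noting that A is similar to its Jordan form J, which has the same characteristic polynomial as A) gives
  χ_A(x) = x^4 + 20*x^3 + 150*x^2 + 500*x + 625
which factors as (x + 5)^4. The eigenvalues (with algebraic multiplicities) are λ = -5 with multiplicity 4.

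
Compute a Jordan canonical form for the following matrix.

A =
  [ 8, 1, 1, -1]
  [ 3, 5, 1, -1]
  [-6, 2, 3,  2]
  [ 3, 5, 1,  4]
J_3(5) ⊕ J_1(5)

The characteristic polynomial is
  det(x·I − A) = x^4 - 20*x^3 + 150*x^2 - 500*x + 625 = (x - 5)^4

Eigenvalues and multiplicities (the geometric multiplicity of λ is n − rank(A − λI), which equals the number of Jordan blocks for λ):
  λ = 5: algebraic multiplicity = 4, geometric multiplicity = 2

Determining the block sizes for each eigenvalue:
  λ = 5: with am = 4 and gm = 2, the partition is not yet determined (e.g. several partitions of 4 into 2 parts exist). Let N = A − (5)·I. Computing rank(N^1) = 2, rank(N^2) = 1, rank(N^3) = 0; the number of blocks of size ≥ j is rank(N^{j−1}) − rank(N^j), giving [2, 1, 1]. So we have 1 block(s) of size 3, 1 block(s) of size 1 → block sizes [3, 1]

Assembling the blocks gives a Jordan form
J =
  [5, 1, 0, 0]
  [0, 5, 1, 0]
  [0, 0, 5, 0]
  [0, 0, 0, 5]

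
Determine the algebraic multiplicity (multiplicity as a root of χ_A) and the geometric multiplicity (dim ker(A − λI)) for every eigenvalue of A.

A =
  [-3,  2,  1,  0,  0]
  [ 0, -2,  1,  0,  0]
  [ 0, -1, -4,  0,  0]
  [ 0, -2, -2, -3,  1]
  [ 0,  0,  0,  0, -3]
λ = -3: alg = 5, geom = 2

Step 1 — factor the characteristic polynomial to read off the algebraic multiplicities:
  χ_A(x) = (x + 3)^5

Step 2 — compute geometric multiplicities via the rank-nullity identity g(λ) = n − rank(A − λI):
  rank(A − (-3)·I) = 3, so dim ker(A − (-3)·I) = n − 3 = 2

Summary:
  λ = -3: algebraic multiplicity = 5, geometric multiplicity = 2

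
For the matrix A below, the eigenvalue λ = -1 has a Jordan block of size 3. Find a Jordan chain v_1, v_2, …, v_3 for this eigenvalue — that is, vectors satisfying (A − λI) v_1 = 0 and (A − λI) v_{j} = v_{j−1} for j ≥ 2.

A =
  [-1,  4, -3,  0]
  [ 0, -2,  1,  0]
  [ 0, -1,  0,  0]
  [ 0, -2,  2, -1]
A Jordan chain for λ = -1 of length 3:
v_1 = (-1, 0, 0, 0)ᵀ
v_2 = (4, -1, -1, -2)ᵀ
v_3 = (0, 1, 0, 0)ᵀ

Let N = A − (-1)·I. We want v_3 with N^3 v_3 = 0 but N^2 v_3 ≠ 0; then v_{j-1} := N · v_j for j = 3, …, 2.

Pick v_3 = (0, 1, 0, 0)ᵀ.
Then v_2 = N · v_3 = (4, -1, -1, -2)ᵀ.
Then v_1 = N · v_2 = (-1, 0, 0, 0)ᵀ.

Sanity check: (A − (-1)·I) v_1 = (0, 0, 0, 0)ᵀ = 0. ✓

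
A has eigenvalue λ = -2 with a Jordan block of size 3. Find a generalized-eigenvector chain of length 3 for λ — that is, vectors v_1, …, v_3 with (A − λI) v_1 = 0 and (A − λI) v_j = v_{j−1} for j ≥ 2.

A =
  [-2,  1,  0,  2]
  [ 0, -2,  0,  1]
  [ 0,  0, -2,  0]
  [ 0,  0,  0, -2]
A Jordan chain for λ = -2 of length 3:
v_1 = (1, 0, 0, 0)ᵀ
v_2 = (2, 1, 0, 0)ᵀ
v_3 = (0, 0, 0, 1)ᵀ

Let N = A − (-2)·I. We want v_3 with N^3 v_3 = 0 but N^2 v_3 ≠ 0; then v_{j-1} := N · v_j for j = 3, …, 2.

Pick v_3 = (0, 0, 0, 1)ᵀ.
Then v_2 = N · v_3 = (2, 1, 0, 0)ᵀ.
Then v_1 = N · v_2 = (1, 0, 0, 0)ᵀ.

Sanity check: (A − (-2)·I) v_1 = (0, 0, 0, 0)ᵀ = 0. ✓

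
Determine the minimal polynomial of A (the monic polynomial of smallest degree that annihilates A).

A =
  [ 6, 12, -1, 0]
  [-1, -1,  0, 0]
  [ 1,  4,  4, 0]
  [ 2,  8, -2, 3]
x^3 - 9*x^2 + 27*x - 27

The characteristic polynomial is χ_A(x) = (x - 3)^4, so the eigenvalues are known. The minimal polynomial is
  m_A(x) = Π_λ (x − λ)^{k_λ}
where k_λ is the size of the *largest* Jordan block for λ (equivalently, the smallest k with (A − λI)^k v = 0 for every generalised eigenvector v of λ).

  λ = 3: largest Jordan block has size 3, contributing (x − 3)^3

So m_A(x) = (x - 3)^3 = x^3 - 9*x^2 + 27*x - 27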